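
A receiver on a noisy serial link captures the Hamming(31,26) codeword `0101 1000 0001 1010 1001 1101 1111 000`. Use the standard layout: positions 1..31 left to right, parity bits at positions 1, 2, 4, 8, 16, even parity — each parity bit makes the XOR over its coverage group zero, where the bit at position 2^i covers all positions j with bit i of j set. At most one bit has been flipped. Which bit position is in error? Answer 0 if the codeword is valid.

s1: b1⊕b3⊕b5⊕b7⊕b9⊕b11⊕b13⊕b15⊕b17⊕b19⊕b21⊕b23⊕b25⊕b27⊕b29⊕b31 = 0⊕0⊕1⊕0⊕0⊕0⊕1⊕1⊕1⊕0⊕1⊕0⊕1⊕1⊕0⊕0 = 1
s2: b2⊕b3⊕b6⊕b7⊕b10⊕b11⊕b14⊕b15⊕b18⊕b19⊕b22⊕b23⊕b26⊕b27⊕b30⊕b31 = 1⊕0⊕0⊕0⊕0⊕0⊕0⊕1⊕0⊕0⊕1⊕0⊕1⊕1⊕0⊕0 = 1
s4: b4⊕b5⊕b6⊕b7⊕b12⊕b13⊕b14⊕b15⊕b20⊕b21⊕b22⊕b23⊕b28⊕b29⊕b30⊕b31 = 1⊕1⊕0⊕0⊕1⊕1⊕0⊕1⊕1⊕1⊕1⊕0⊕1⊕0⊕0⊕0 = 1
s8: b8⊕b9⊕b10⊕b11⊕b12⊕b13⊕b14⊕b15⊕b24⊕b25⊕b26⊕b27⊕b28⊕b29⊕b30⊕b31 = 0⊕0⊕0⊕0⊕1⊕1⊕0⊕1⊕1⊕1⊕1⊕1⊕1⊕0⊕0⊕0 = 0
s16: b16⊕b17⊕b18⊕b19⊕b20⊕b21⊕b22⊕b23⊕b24⊕b25⊕b26⊕b27⊕b28⊕b29⊕b30⊕b31 = 0⊕1⊕0⊕0⊕1⊕1⊕1⊕0⊕1⊕1⊕1⊕1⊕1⊕0⊕0⊕0 = 1
Syndrome (s16...s1) = 10111 → position 23.

23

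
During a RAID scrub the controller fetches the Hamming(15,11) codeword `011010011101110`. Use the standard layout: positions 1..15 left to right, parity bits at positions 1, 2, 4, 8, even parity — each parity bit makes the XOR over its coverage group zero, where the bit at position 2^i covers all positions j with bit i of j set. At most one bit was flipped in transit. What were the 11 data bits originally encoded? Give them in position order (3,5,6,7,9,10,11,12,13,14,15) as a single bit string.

s1: b1⊕b3⊕b5⊕b7⊕b9⊕b11⊕b13⊕b15 = 0⊕1⊕1⊕0⊕1⊕0⊕1⊕0 = 0
s2: b2⊕b3⊕b6⊕b7⊕b10⊕b11⊕b14⊕b15 = 1⊕1⊕0⊕0⊕1⊕0⊕1⊕0 = 0
s4: b4⊕b5⊕b6⊕b7⊕b12⊕b13⊕b14⊕b15 = 0⊕1⊕0⊕0⊕1⊕1⊕1⊕0 = 0
s8: b8⊕b9⊕b10⊕b11⊕b12⊕b13⊕b14⊕b15 = 1⊕1⊕1⊕0⊕1⊕1⊕1⊕0 = 0
Syndrome (s8...s1) = 0000 → position 0 (no error).
No correction needed.
Data bits at positions 3,5,6,7,9,10,11,12,13,14,15: 11001101110

11001101110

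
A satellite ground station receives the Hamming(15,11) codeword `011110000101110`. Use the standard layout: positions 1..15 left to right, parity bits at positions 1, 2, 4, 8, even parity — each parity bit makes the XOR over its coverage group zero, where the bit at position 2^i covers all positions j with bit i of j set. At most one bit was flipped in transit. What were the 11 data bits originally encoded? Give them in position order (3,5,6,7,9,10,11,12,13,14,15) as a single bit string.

10000101110

s1: b1⊕b3⊕b5⊕b7⊕b9⊕b11⊕b13⊕b15 = 0⊕1⊕1⊕0⊕0⊕0⊕1⊕0 = 1
s2: b2⊕b3⊕b6⊕b7⊕b10⊕b11⊕b14⊕b15 = 1⊕1⊕0⊕0⊕1⊕0⊕1⊕0 = 0
s4: b4⊕b5⊕b6⊕b7⊕b12⊕b13⊕b14⊕b15 = 1⊕1⊕0⊕0⊕1⊕1⊕1⊕0 = 1
s8: b8⊕b9⊕b10⊕b11⊕b12⊕b13⊕b14⊕b15 = 0⊕0⊕1⊕0⊕1⊕1⊕1⊕0 = 0
Syndrome (s8...s1) = 0101 → position 5.
Flip bit 5: corrected codeword = 011100000101110
Data bits at positions 3,5,6,7,9,10,11,12,13,14,15: 10000101110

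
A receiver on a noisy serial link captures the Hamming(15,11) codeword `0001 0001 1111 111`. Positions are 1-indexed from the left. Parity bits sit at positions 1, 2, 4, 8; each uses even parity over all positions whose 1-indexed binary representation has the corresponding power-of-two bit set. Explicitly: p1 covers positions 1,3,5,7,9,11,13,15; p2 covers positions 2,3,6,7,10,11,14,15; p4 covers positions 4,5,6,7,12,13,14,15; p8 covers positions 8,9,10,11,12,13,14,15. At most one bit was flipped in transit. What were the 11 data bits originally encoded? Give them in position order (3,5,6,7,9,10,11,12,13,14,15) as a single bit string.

s1: b1⊕b3⊕b5⊕b7⊕b9⊕b11⊕b13⊕b15 = 0⊕0⊕0⊕0⊕1⊕1⊕1⊕1 = 0
s2: b2⊕b3⊕b6⊕b7⊕b10⊕b11⊕b14⊕b15 = 0⊕0⊕0⊕0⊕1⊕1⊕1⊕1 = 0
s4: b4⊕b5⊕b6⊕b7⊕b12⊕b13⊕b14⊕b15 = 1⊕0⊕0⊕0⊕1⊕1⊕1⊕1 = 1
s8: b8⊕b9⊕b10⊕b11⊕b12⊕b13⊕b14⊕b15 = 1⊕1⊕1⊕1⊕1⊕1⊕1⊕1 = 0
Syndrome (s8...s1) = 0100 → position 4.
Flip bit 4: corrected codeword = 000000011111111
Data bits at positions 3,5,6,7,9,10,11,12,13,14,15: 00001111111

00001111111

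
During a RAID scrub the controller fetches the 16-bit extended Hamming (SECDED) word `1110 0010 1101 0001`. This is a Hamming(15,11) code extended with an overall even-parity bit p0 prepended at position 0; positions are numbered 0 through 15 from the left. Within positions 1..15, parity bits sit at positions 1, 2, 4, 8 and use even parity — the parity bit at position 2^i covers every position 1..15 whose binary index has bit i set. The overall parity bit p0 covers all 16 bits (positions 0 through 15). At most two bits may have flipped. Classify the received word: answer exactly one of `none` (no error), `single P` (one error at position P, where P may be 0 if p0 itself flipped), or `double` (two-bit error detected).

none

s1: b1⊕b3⊕b5⊕b7⊕b9⊕b11⊕b13⊕b15 = 1⊕0⊕0⊕0⊕1⊕1⊕0⊕1 = 0
s2: b2⊕b3⊕b6⊕b7⊕b10⊕b11⊕b14⊕b15 = 1⊕0⊕1⊕0⊕0⊕1⊕0⊕1 = 0
s4: b4⊕b5⊕b6⊕b7⊕b12⊕b13⊕b14⊕b15 = 0⊕0⊕1⊕0⊕0⊕0⊕0⊕1 = 0
s8: b8⊕b9⊕b10⊕b11⊕b12⊕b13⊕b14⊕b15 = 1⊕1⊕0⊕1⊕0⊕0⊕0⊕1 = 0
Syndrome (s8...s1) = 0000 → position 0 (no error).
Overall parity (XOR of all 16 bits, including p0): 1⊕1⊕1⊕0⊕0⊕0⊕1⊕0⊕1⊕1⊕0⊕1⊕0⊕0⊕0⊕1 = 0
Overall=0, syndrome position=0 → no error.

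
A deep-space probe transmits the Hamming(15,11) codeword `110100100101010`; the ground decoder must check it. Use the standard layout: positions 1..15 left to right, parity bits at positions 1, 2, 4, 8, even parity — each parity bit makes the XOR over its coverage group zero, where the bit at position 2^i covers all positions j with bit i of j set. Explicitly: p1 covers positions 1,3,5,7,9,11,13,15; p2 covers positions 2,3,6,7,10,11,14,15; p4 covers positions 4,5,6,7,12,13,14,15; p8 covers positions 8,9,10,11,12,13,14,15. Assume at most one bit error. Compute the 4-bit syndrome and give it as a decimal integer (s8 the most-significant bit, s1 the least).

s1: b1⊕b3⊕b5⊕b7⊕b9⊕b11⊕b13⊕b15 = 1⊕0⊕0⊕1⊕0⊕0⊕0⊕0 = 0
s2: b2⊕b3⊕b6⊕b7⊕b10⊕b11⊕b14⊕b15 = 1⊕0⊕0⊕1⊕1⊕0⊕1⊕0 = 0
s4: b4⊕b5⊕b6⊕b7⊕b12⊕b13⊕b14⊕b15 = 1⊕0⊕0⊕1⊕1⊕0⊕1⊕0 = 0
s8: b8⊕b9⊕b10⊕b11⊕b12⊕b13⊕b14⊕b15 = 0⊕0⊕1⊕0⊕1⊕0⊕1⊕0 = 1
Syndrome (s8...s1) = 1000 → position 8.

8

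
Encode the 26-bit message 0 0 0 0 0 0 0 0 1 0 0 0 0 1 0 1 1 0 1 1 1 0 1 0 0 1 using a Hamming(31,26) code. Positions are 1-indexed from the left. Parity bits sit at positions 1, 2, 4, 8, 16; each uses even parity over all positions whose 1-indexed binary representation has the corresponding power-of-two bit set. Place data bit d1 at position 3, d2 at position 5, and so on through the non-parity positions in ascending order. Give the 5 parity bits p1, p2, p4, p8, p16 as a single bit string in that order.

10100

Place data bits at non-power-of-two positions: b3=0, b5=0, b6=0, b7=0, b9=0, b10=0, b11=0, b12=0, b13=1, b14=0, b15=0, b17=0, b18=0, b19=1, b20=0, b21=1, b22=1, b23=0, b24=1, b25=1, b26=1, b27=0, b28=1, b29=0, b30=0, b31=1.
p1 = XOR of data positions {3,5,7,9,11,13,15,17,19,21,23,25,27,29,31} = 0⊕0⊕0⊕0⊕0⊕1⊕0⊕0⊕1⊕1⊕0⊕1⊕0⊕0⊕1 = 1
p2 = XOR of data positions {3,6,7,10,11,14,15,18,19,22,23,26,27,30,31} = 0⊕0⊕0⊕0⊕0⊕0⊕0⊕0⊕1⊕1⊕0⊕1⊕0⊕0⊕1 = 0
p4 = XOR of data positions {5,6,7,12,13,14,15,20,21,22,23,28,29,30,31} = 0⊕0⊕0⊕0⊕1⊕0⊕0⊕0⊕1⊕1⊕0⊕1⊕0⊕0⊕1 = 1
p8 = XOR of data positions {9,10,11,12,13,14,15,24,25,26,27,28,29,30,31} = 0⊕0⊕0⊕0⊕1⊕0⊕0⊕1⊕1⊕1⊕0⊕1⊕0⊕0⊕1 = 0
p16 = XOR of data positions {17,18,19,20,21,22,23,24,25,26,27,28,29,30,31} = 0⊕0⊕1⊕0⊕1⊕1⊕0⊕1⊕1⊕1⊕0⊕1⊕0⊕0⊕1 = 0
Parity bits p1,p2,p4,p8,p16 = 10100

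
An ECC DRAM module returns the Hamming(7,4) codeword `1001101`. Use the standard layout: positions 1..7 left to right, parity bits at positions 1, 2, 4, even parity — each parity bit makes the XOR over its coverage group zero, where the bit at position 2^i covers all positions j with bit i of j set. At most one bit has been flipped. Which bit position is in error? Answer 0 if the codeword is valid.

7

s1: b1⊕b3⊕b5⊕b7 = 1⊕0⊕1⊕1 = 1
s2: b2⊕b3⊕b6⊕b7 = 0⊕0⊕0⊕1 = 1
s4: b4⊕b5⊕b6⊕b7 = 1⊕1⊕0⊕1 = 1
Syndrome (s4...s1) = 111 → position 7.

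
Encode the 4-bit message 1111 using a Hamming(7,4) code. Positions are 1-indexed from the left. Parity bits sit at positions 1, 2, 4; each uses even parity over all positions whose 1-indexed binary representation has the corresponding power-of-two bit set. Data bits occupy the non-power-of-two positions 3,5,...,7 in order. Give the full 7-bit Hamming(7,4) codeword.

1111111

Place data bits at non-power-of-two positions: b3=1, b5=1, b6=1, b7=1.
p1 = XOR of data positions {3,5,7} = 1⊕1⊕1 = 1
p2 = XOR of data positions {3,6,7} = 1⊕1⊕1 = 1
p4 = XOR of data positions {5,6,7} = 1⊕1⊕1 = 1
Codeword b1..b7 = 1111111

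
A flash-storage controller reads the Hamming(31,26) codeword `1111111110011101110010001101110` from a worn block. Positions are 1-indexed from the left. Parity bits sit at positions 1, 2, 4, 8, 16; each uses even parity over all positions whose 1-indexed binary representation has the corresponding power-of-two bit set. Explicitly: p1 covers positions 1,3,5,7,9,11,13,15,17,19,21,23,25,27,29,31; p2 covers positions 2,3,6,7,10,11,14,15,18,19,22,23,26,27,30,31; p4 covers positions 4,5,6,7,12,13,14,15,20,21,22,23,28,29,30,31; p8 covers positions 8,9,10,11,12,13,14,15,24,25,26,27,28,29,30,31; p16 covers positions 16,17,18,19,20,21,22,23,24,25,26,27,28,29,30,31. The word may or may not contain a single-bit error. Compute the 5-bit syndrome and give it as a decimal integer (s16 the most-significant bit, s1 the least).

s1: b1⊕b3⊕b5⊕b7⊕b9⊕b11⊕b13⊕b15⊕b17⊕b19⊕b21⊕b23⊕b25⊕b27⊕b29⊕b31 = 1⊕1⊕1⊕1⊕1⊕0⊕1⊕0⊕1⊕0⊕1⊕0⊕1⊕0⊕1⊕0 = 0
s2: b2⊕b3⊕b6⊕b7⊕b10⊕b11⊕b14⊕b15⊕b18⊕b19⊕b22⊕b23⊕b26⊕b27⊕b30⊕b31 = 1⊕1⊕1⊕1⊕0⊕0⊕1⊕0⊕1⊕0⊕0⊕0⊕1⊕0⊕1⊕0 = 0
s4: b4⊕b5⊕b6⊕b7⊕b12⊕b13⊕b14⊕b15⊕b20⊕b21⊕b22⊕b23⊕b28⊕b29⊕b30⊕b31 = 1⊕1⊕1⊕1⊕1⊕1⊕1⊕0⊕0⊕1⊕0⊕0⊕1⊕1⊕1⊕0 = 1
s8: b8⊕b9⊕b10⊕b11⊕b12⊕b13⊕b14⊕b15⊕b24⊕b25⊕b26⊕b27⊕b28⊕b29⊕b30⊕b31 = 1⊕1⊕0⊕0⊕1⊕1⊕1⊕0⊕0⊕1⊕1⊕0⊕1⊕1⊕1⊕0 = 0
s16: b16⊕b17⊕b18⊕b19⊕b20⊕b21⊕b22⊕b23⊕b24⊕b25⊕b26⊕b27⊕b28⊕b29⊕b30⊕b31 = 1⊕1⊕1⊕0⊕0⊕1⊕0⊕0⊕0⊕1⊕1⊕0⊕1⊕1⊕1⊕0 = 1
Syndrome (s16...s1) = 10100 → position 20.

20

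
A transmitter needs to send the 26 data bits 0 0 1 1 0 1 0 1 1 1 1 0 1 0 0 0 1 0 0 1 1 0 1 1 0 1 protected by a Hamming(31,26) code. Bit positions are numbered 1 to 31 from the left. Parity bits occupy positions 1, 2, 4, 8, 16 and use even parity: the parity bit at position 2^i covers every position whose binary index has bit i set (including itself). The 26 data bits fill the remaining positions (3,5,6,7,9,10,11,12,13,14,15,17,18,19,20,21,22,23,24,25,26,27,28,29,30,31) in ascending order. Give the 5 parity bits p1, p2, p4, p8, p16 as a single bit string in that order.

01001

Place data bits at non-power-of-two positions: b3=0, b5=0, b6=1, b7=1, b9=0, b10=1, b11=0, b12=1, b13=1, b14=1, b15=1, b17=0, b18=1, b19=0, b20=0, b21=0, b22=1, b23=0, b24=0, b25=1, b26=1, b27=0, b28=1, b29=1, b30=0, b31=1.
p1 = XOR of data positions {3,5,7,9,11,13,15,17,19,21,23,25,27,29,31} = 0⊕0⊕1⊕0⊕0⊕1⊕1⊕0⊕0⊕0⊕0⊕1⊕0⊕1⊕1 = 0
p2 = XOR of data positions {3,6,7,10,11,14,15,18,19,22,23,26,27,30,31} = 0⊕1⊕1⊕1⊕0⊕1⊕1⊕1⊕0⊕1⊕0⊕1⊕0⊕0⊕1 = 1
p4 = XOR of data positions {5,6,7,12,13,14,15,20,21,22,23,28,29,30,31} = 0⊕1⊕1⊕1⊕1⊕1⊕1⊕0⊕0⊕1⊕0⊕1⊕1⊕0⊕1 = 0
p8 = XOR of data positions {9,10,11,12,13,14,15,24,25,26,27,28,29,30,31} = 0⊕1⊕0⊕1⊕1⊕1⊕1⊕0⊕1⊕1⊕0⊕1⊕1⊕0⊕1 = 0
p16 = XOR of data positions {17,18,19,20,21,22,23,24,25,26,27,28,29,30,31} = 0⊕1⊕0⊕0⊕0⊕1⊕0⊕0⊕1⊕1⊕0⊕1⊕1⊕0⊕1 = 1
Parity bits p1,p2,p4,p8,p16 = 01001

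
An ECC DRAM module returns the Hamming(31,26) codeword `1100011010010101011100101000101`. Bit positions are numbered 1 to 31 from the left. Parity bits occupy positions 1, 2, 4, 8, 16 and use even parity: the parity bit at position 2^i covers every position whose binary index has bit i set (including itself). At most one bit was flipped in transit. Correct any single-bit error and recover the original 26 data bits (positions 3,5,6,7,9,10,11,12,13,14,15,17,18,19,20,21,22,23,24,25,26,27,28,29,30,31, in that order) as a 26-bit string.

00111001010011100101000101

s1: b1⊕b3⊕b5⊕b7⊕b9⊕b11⊕b13⊕b15⊕b17⊕b19⊕b21⊕b23⊕b25⊕b27⊕b29⊕b31 = 1⊕0⊕0⊕1⊕1⊕0⊕0⊕0⊕0⊕1⊕0⊕1⊕1⊕0⊕1⊕1 = 0
s2: b2⊕b3⊕b6⊕b7⊕b10⊕b11⊕b14⊕b15⊕b18⊕b19⊕b22⊕b23⊕b26⊕b27⊕b30⊕b31 = 1⊕0⊕1⊕1⊕0⊕0⊕1⊕0⊕1⊕1⊕0⊕1⊕0⊕0⊕0⊕1 = 0
s4: b4⊕b5⊕b6⊕b7⊕b12⊕b13⊕b14⊕b15⊕b20⊕b21⊕b22⊕b23⊕b28⊕b29⊕b30⊕b31 = 0⊕0⊕1⊕1⊕1⊕0⊕1⊕0⊕1⊕0⊕0⊕1⊕0⊕1⊕0⊕1 = 0
s8: b8⊕b9⊕b10⊕b11⊕b12⊕b13⊕b14⊕b15⊕b24⊕b25⊕b26⊕b27⊕b28⊕b29⊕b30⊕b31 = 0⊕1⊕0⊕0⊕1⊕0⊕1⊕0⊕0⊕1⊕0⊕0⊕0⊕1⊕0⊕1 = 0
s16: b16⊕b17⊕b18⊕b19⊕b20⊕b21⊕b22⊕b23⊕b24⊕b25⊕b26⊕b27⊕b28⊕b29⊕b30⊕b31 = 1⊕0⊕1⊕1⊕1⊕0⊕0⊕1⊕0⊕1⊕0⊕0⊕0⊕1⊕0⊕1 = 0
Syndrome (s16...s1) = 00000 → position 0 (no error).
No correction needed.
Data bits at positions 3,5,6,7,9,10,11,12,13,14,15,17,18,19,20,21,22,23,24,25,26,27,28,29,30,31: 00111001010011100101000101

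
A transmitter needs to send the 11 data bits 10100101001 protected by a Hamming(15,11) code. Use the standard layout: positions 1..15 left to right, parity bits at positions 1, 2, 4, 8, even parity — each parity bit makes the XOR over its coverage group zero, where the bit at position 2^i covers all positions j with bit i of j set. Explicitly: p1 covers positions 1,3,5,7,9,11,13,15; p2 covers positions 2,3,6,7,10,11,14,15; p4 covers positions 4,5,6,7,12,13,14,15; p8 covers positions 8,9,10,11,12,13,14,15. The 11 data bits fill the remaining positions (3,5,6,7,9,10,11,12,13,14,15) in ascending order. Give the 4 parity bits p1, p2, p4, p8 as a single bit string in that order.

0011

Place data bits at non-power-of-two positions: b3=1, b5=0, b6=1, b7=0, b9=0, b10=1, b11=0, b12=1, b13=0, b14=0, b15=1.
p1 = XOR of data positions {3,5,7,9,11,13,15} = 1⊕0⊕0⊕0⊕0⊕0⊕1 = 0
p2 = XOR of data positions {3,6,7,10,11,14,15} = 1⊕1⊕0⊕1⊕0⊕0⊕1 = 0
p4 = XOR of data positions {5,6,7,12,13,14,15} = 0⊕1⊕0⊕1⊕0⊕0⊕1 = 1
p8 = XOR of data positions {9,10,11,12,13,14,15} = 0⊕1⊕0⊕1⊕0⊕0⊕1 = 1
Parity bits p1,p2,p4,p8 = 0011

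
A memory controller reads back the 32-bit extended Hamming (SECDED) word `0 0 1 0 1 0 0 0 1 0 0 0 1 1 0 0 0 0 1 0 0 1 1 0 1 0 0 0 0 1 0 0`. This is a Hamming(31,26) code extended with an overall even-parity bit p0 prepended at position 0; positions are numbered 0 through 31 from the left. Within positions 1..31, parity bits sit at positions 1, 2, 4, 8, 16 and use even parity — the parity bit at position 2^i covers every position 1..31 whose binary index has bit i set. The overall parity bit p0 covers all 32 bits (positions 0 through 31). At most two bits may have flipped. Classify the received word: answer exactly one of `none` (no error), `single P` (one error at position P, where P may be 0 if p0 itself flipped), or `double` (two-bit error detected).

s1: b1⊕b3⊕b5⊕b7⊕b9⊕b11⊕b13⊕b15⊕b17⊕b19⊕b21⊕b23⊕b25⊕b27⊕b29⊕b31 = 0⊕0⊕0⊕0⊕0⊕0⊕1⊕0⊕0⊕0⊕1⊕0⊕0⊕0⊕1⊕0 = 1
s2: b2⊕b3⊕b6⊕b7⊕b10⊕b11⊕b14⊕b15⊕b18⊕b19⊕b22⊕b23⊕b26⊕b27⊕b30⊕b31 = 1⊕0⊕0⊕0⊕0⊕0⊕0⊕0⊕1⊕0⊕1⊕0⊕0⊕0⊕0⊕0 = 1
s4: b4⊕b5⊕b6⊕b7⊕b12⊕b13⊕b14⊕b15⊕b20⊕b21⊕b22⊕b23⊕b28⊕b29⊕b30⊕b31 = 1⊕0⊕0⊕0⊕1⊕1⊕0⊕0⊕0⊕1⊕1⊕0⊕0⊕1⊕0⊕0 = 0
s8: b8⊕b9⊕b10⊕b11⊕b12⊕b13⊕b14⊕b15⊕b24⊕b25⊕b26⊕b27⊕b28⊕b29⊕b30⊕b31 = 1⊕0⊕0⊕0⊕1⊕1⊕0⊕0⊕1⊕0⊕0⊕0⊕0⊕1⊕0⊕0 = 1
s16: b16⊕b17⊕b18⊕b19⊕b20⊕b21⊕b22⊕b23⊕b24⊕b25⊕b26⊕b27⊕b28⊕b29⊕b30⊕b31 = 0⊕0⊕1⊕0⊕0⊕1⊕1⊕0⊕1⊕0⊕0⊕0⊕0⊕1⊕0⊕0 = 1
Syndrome (s16...s1) = 11011 → position 27.
Overall parity (XOR of all 32 bits, including p0): 0⊕0⊕1⊕0⊕1⊕0⊕0⊕0⊕1⊕0⊕0⊕0⊕1⊕1⊕0⊕0⊕0⊕0⊕1⊕0⊕0⊕1⊕1⊕0⊕1⊕0⊕0⊕0⊕0⊕1⊕0⊕0 = 0
Overall=0, syndrome position=27 → double-bit error detected (uncorrectable).

double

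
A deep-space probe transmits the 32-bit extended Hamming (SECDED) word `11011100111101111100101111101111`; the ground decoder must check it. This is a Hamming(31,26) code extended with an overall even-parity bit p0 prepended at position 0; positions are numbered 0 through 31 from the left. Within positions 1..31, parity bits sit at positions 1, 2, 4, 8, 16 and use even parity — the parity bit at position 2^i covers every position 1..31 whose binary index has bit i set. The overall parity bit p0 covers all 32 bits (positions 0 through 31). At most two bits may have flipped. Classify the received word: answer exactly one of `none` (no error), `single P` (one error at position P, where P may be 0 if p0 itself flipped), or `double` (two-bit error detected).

none

s1: b1⊕b3⊕b5⊕b7⊕b9⊕b11⊕b13⊕b15⊕b17⊕b19⊕b21⊕b23⊕b25⊕b27⊕b29⊕b31 = 1⊕1⊕1⊕0⊕1⊕1⊕1⊕1⊕1⊕0⊕0⊕1⊕1⊕0⊕1⊕1 = 0
s2: b2⊕b3⊕b6⊕b7⊕b10⊕b11⊕b14⊕b15⊕b18⊕b19⊕b22⊕b23⊕b26⊕b27⊕b30⊕b31 = 0⊕1⊕0⊕0⊕1⊕1⊕1⊕1⊕0⊕0⊕1⊕1⊕1⊕0⊕1⊕1 = 0
s4: b4⊕b5⊕b6⊕b7⊕b12⊕b13⊕b14⊕b15⊕b20⊕b21⊕b22⊕b23⊕b28⊕b29⊕b30⊕b31 = 1⊕1⊕0⊕0⊕0⊕1⊕1⊕1⊕1⊕0⊕1⊕1⊕1⊕1⊕1⊕1 = 0
s8: b8⊕b9⊕b10⊕b11⊕b12⊕b13⊕b14⊕b15⊕b24⊕b25⊕b26⊕b27⊕b28⊕b29⊕b30⊕b31 = 1⊕1⊕1⊕1⊕0⊕1⊕1⊕1⊕1⊕1⊕1⊕0⊕1⊕1⊕1⊕1 = 0
s16: b16⊕b17⊕b18⊕b19⊕b20⊕b21⊕b22⊕b23⊕b24⊕b25⊕b26⊕b27⊕b28⊕b29⊕b30⊕b31 = 1⊕1⊕0⊕0⊕1⊕0⊕1⊕1⊕1⊕1⊕1⊕0⊕1⊕1⊕1⊕1 = 0
Syndrome (s16...s1) = 00000 → position 0 (no error).
Overall parity (XOR of all 32 bits, including p0): 1⊕1⊕0⊕1⊕1⊕1⊕0⊕0⊕1⊕1⊕1⊕1⊕0⊕1⊕1⊕1⊕1⊕1⊕0⊕0⊕1⊕0⊕1⊕1⊕1⊕1⊕1⊕0⊕1⊕1⊕1⊕1 = 0
Overall=0, syndrome position=0 → no error.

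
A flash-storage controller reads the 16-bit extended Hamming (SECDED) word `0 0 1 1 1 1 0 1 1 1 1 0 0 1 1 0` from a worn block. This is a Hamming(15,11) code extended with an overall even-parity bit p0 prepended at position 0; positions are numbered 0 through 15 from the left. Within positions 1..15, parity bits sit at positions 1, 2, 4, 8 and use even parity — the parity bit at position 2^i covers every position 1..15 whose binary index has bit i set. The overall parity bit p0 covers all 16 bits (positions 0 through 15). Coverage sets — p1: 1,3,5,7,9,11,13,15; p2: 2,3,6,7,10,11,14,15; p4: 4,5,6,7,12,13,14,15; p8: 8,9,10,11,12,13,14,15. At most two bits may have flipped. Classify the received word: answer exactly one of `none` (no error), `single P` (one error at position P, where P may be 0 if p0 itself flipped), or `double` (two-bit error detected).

s1: b1⊕b3⊕b5⊕b7⊕b9⊕b11⊕b13⊕b15 = 0⊕1⊕1⊕1⊕1⊕0⊕1⊕0 = 1
s2: b2⊕b3⊕b6⊕b7⊕b10⊕b11⊕b14⊕b15 = 1⊕1⊕0⊕1⊕1⊕0⊕1⊕0 = 1
s4: b4⊕b5⊕b6⊕b7⊕b12⊕b13⊕b14⊕b15 = 1⊕1⊕0⊕1⊕0⊕1⊕1⊕0 = 1
s8: b8⊕b9⊕b10⊕b11⊕b12⊕b13⊕b14⊕b15 = 1⊕1⊕1⊕0⊕0⊕1⊕1⊕0 = 1
Syndrome (s8...s1) = 1111 → position 15.
Overall parity (XOR of all 16 bits, including p0): 0⊕0⊕1⊕1⊕1⊕1⊕0⊕1⊕1⊕1⊕1⊕0⊕0⊕1⊕1⊕0 = 0
Overall=0, syndrome position=15 → double-bit error detected (uncorrectable).

double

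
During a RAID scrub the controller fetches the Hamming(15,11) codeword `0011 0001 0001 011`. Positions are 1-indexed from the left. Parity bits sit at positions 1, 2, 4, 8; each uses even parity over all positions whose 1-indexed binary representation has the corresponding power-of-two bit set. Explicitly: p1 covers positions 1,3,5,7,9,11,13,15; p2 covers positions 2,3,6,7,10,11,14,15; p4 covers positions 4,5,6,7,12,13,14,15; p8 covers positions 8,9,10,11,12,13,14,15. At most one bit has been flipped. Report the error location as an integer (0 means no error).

s1: b1⊕b3⊕b5⊕b7⊕b9⊕b11⊕b13⊕b15 = 0⊕1⊕0⊕0⊕0⊕0⊕0⊕1 = 0
s2: b2⊕b3⊕b6⊕b7⊕b10⊕b11⊕b14⊕b15 = 0⊕1⊕0⊕0⊕0⊕0⊕1⊕1 = 1
s4: b4⊕b5⊕b6⊕b7⊕b12⊕b13⊕b14⊕b15 = 1⊕0⊕0⊕0⊕1⊕0⊕1⊕1 = 0
s8: b8⊕b9⊕b10⊕b11⊕b12⊕b13⊕b14⊕b15 = 1⊕0⊕0⊕0⊕1⊕0⊕1⊕1 = 0
Syndrome (s8...s1) = 0010 → position 2.

2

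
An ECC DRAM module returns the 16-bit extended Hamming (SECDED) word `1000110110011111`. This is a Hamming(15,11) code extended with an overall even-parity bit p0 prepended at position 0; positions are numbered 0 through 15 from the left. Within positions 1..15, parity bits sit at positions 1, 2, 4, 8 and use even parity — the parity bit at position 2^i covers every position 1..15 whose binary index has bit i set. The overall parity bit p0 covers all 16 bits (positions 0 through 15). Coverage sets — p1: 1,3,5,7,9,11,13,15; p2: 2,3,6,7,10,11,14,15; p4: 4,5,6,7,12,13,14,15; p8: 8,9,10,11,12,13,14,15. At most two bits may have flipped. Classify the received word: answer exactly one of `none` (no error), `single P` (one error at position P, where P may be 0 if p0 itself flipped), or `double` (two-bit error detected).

s1: b1⊕b3⊕b5⊕b7⊕b9⊕b11⊕b13⊕b15 = 0⊕0⊕1⊕1⊕0⊕1⊕1⊕1 = 1
s2: b2⊕b3⊕b6⊕b7⊕b10⊕b11⊕b14⊕b15 = 0⊕0⊕0⊕1⊕0⊕1⊕1⊕1 = 0
s4: b4⊕b5⊕b6⊕b7⊕b12⊕b13⊕b14⊕b15 = 1⊕1⊕0⊕1⊕1⊕1⊕1⊕1 = 1
s8: b8⊕b9⊕b10⊕b11⊕b12⊕b13⊕b14⊕b15 = 1⊕0⊕0⊕1⊕1⊕1⊕1⊕1 = 0
Syndrome (s8...s1) = 0101 → position 5.
Overall parity (XOR of all 16 bits, including p0): 1⊕0⊕0⊕0⊕1⊕1⊕0⊕1⊕1⊕0⊕0⊕1⊕1⊕1⊕1⊕1 = 0
Overall=0, syndrome position=5 → double-bit error detected (uncorrectable).

double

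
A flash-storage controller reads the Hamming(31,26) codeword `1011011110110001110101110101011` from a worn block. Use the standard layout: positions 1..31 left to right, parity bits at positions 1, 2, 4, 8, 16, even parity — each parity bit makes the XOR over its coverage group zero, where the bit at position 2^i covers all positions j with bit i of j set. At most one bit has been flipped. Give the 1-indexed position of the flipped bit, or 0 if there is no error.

24

s1: b1⊕b3⊕b5⊕b7⊕b9⊕b11⊕b13⊕b15⊕b17⊕b19⊕b21⊕b23⊕b25⊕b27⊕b29⊕b31 = 1⊕1⊕0⊕1⊕1⊕1⊕0⊕0⊕1⊕0⊕0⊕1⊕0⊕0⊕0⊕1 = 0
s2: b2⊕b3⊕b6⊕b7⊕b10⊕b11⊕b14⊕b15⊕b18⊕b19⊕b22⊕b23⊕b26⊕b27⊕b30⊕b31 = 0⊕1⊕1⊕1⊕0⊕1⊕0⊕0⊕1⊕0⊕1⊕1⊕1⊕0⊕1⊕1 = 0
s4: b4⊕b5⊕b6⊕b7⊕b12⊕b13⊕b14⊕b15⊕b20⊕b21⊕b22⊕b23⊕b28⊕b29⊕b30⊕b31 = 1⊕0⊕1⊕1⊕1⊕0⊕0⊕0⊕1⊕0⊕1⊕1⊕1⊕0⊕1⊕1 = 0
s8: b8⊕b9⊕b10⊕b11⊕b12⊕b13⊕b14⊕b15⊕b24⊕b25⊕b26⊕b27⊕b28⊕b29⊕b30⊕b31 = 1⊕1⊕0⊕1⊕1⊕0⊕0⊕0⊕1⊕0⊕1⊕0⊕1⊕0⊕1⊕1 = 1
s16: b16⊕b17⊕b18⊕b19⊕b20⊕b21⊕b22⊕b23⊕b24⊕b25⊕b26⊕b27⊕b28⊕b29⊕b30⊕b31 = 1⊕1⊕1⊕0⊕1⊕0⊕1⊕1⊕1⊕0⊕1⊕0⊕1⊕0⊕1⊕1 = 1
Syndrome (s16...s1) = 11000 → position 24.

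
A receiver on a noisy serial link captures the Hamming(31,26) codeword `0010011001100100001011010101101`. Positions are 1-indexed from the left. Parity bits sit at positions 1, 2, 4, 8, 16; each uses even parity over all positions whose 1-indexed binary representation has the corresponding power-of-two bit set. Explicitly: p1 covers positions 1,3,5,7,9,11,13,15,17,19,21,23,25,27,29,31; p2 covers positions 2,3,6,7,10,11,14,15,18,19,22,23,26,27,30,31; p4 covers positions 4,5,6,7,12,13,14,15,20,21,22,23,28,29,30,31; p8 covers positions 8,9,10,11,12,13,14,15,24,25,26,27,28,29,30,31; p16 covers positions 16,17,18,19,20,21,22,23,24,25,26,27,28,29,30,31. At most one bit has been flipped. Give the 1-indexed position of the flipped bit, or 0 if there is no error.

1

s1: b1⊕b3⊕b5⊕b7⊕b9⊕b11⊕b13⊕b15⊕b17⊕b19⊕b21⊕b23⊕b25⊕b27⊕b29⊕b31 = 0⊕1⊕0⊕1⊕0⊕1⊕0⊕0⊕0⊕1⊕1⊕0⊕0⊕0⊕1⊕1 = 1
s2: b2⊕b3⊕b6⊕b7⊕b10⊕b11⊕b14⊕b15⊕b18⊕b19⊕b22⊕b23⊕b26⊕b27⊕b30⊕b31 = 0⊕1⊕1⊕1⊕1⊕1⊕1⊕0⊕0⊕1⊕1⊕0⊕1⊕0⊕0⊕1 = 0
s4: b4⊕b5⊕b6⊕b7⊕b12⊕b13⊕b14⊕b15⊕b20⊕b21⊕b22⊕b23⊕b28⊕b29⊕b30⊕b31 = 0⊕0⊕1⊕1⊕0⊕0⊕1⊕0⊕0⊕1⊕1⊕0⊕1⊕1⊕0⊕1 = 0
s8: b8⊕b9⊕b10⊕b11⊕b12⊕b13⊕b14⊕b15⊕b24⊕b25⊕b26⊕b27⊕b28⊕b29⊕b30⊕b31 = 0⊕0⊕1⊕1⊕0⊕0⊕1⊕0⊕1⊕0⊕1⊕0⊕1⊕1⊕0⊕1 = 0
s16: b16⊕b17⊕b18⊕b19⊕b20⊕b21⊕b22⊕b23⊕b24⊕b25⊕b26⊕b27⊕b28⊕b29⊕b30⊕b31 = 0⊕0⊕0⊕1⊕0⊕1⊕1⊕0⊕1⊕0⊕1⊕0⊕1⊕1⊕0⊕1 = 0
Syndrome (s16...s1) = 00001 → position 1.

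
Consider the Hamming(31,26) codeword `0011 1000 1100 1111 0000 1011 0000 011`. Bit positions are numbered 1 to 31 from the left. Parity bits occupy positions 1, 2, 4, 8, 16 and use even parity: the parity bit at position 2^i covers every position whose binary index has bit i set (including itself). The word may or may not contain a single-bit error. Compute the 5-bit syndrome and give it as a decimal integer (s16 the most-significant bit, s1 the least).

s1: b1⊕b3⊕b5⊕b7⊕b9⊕b11⊕b13⊕b15⊕b17⊕b19⊕b21⊕b23⊕b25⊕b27⊕b29⊕b31 = 0⊕1⊕1⊕0⊕1⊕0⊕1⊕1⊕0⊕0⊕1⊕1⊕0⊕0⊕0⊕1 = 0
s2: b2⊕b3⊕b6⊕b7⊕b10⊕b11⊕b14⊕b15⊕b18⊕b19⊕b22⊕b23⊕b26⊕b27⊕b30⊕b31 = 0⊕1⊕0⊕0⊕1⊕0⊕1⊕1⊕0⊕0⊕0⊕1⊕0⊕0⊕1⊕1 = 1
s4: b4⊕b5⊕b6⊕b7⊕b12⊕b13⊕b14⊕b15⊕b20⊕b21⊕b22⊕b23⊕b28⊕b29⊕b30⊕b31 = 1⊕1⊕0⊕0⊕0⊕1⊕1⊕1⊕0⊕1⊕0⊕1⊕0⊕0⊕1⊕1 = 1
s8: b8⊕b9⊕b10⊕b11⊕b12⊕b13⊕b14⊕b15⊕b24⊕b25⊕b26⊕b27⊕b28⊕b29⊕b30⊕b31 = 0⊕1⊕1⊕0⊕0⊕1⊕1⊕1⊕1⊕0⊕0⊕0⊕0⊕0⊕1⊕1 = 0
s16: b16⊕b17⊕b18⊕b19⊕b20⊕b21⊕b22⊕b23⊕b24⊕b25⊕b26⊕b27⊕b28⊕b29⊕b30⊕b31 = 1⊕0⊕0⊕0⊕0⊕1⊕0⊕1⊕1⊕0⊕0⊕0⊕0⊕0⊕1⊕1 = 0
Syndrome (s16...s1) = 00110 → position 6.

6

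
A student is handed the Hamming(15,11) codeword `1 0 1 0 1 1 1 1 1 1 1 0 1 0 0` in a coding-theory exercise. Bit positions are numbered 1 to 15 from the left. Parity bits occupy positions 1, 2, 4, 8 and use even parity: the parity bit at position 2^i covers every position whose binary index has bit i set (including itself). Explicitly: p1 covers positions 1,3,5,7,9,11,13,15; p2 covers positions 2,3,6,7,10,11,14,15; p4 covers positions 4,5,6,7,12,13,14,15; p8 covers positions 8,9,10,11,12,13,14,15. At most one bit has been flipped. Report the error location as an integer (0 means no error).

s1: b1⊕b3⊕b5⊕b7⊕b9⊕b11⊕b13⊕b15 = 1⊕1⊕1⊕1⊕1⊕1⊕1⊕0 = 1
s2: b2⊕b3⊕b6⊕b7⊕b10⊕b11⊕b14⊕b15 = 0⊕1⊕1⊕1⊕1⊕1⊕0⊕0 = 1
s4: b4⊕b5⊕b6⊕b7⊕b12⊕b13⊕b14⊕b15 = 0⊕1⊕1⊕1⊕0⊕1⊕0⊕0 = 0
s8: b8⊕b9⊕b10⊕b11⊕b12⊕b13⊕b14⊕b15 = 1⊕1⊕1⊕1⊕0⊕1⊕0⊕0 = 1
Syndrome (s8...s1) = 1011 → position 11.

11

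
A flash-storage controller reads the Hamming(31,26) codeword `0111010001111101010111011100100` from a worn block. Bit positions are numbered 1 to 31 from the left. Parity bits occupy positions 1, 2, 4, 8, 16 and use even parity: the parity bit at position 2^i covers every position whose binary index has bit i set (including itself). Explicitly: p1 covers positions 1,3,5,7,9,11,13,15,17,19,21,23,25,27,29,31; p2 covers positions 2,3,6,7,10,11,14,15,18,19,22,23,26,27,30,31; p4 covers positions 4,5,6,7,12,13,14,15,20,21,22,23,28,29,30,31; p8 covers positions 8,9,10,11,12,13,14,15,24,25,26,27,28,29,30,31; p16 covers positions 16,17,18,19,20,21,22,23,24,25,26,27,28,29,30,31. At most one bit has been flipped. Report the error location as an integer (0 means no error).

30

s1: b1⊕b3⊕b5⊕b7⊕b9⊕b11⊕b13⊕b15⊕b17⊕b19⊕b21⊕b23⊕b25⊕b27⊕b29⊕b31 = 0⊕1⊕0⊕0⊕0⊕1⊕1⊕0⊕0⊕0⊕1⊕0⊕1⊕0⊕1⊕0 = 0
s2: b2⊕b3⊕b6⊕b7⊕b10⊕b11⊕b14⊕b15⊕b18⊕b19⊕b22⊕b23⊕b26⊕b27⊕b30⊕b31 = 1⊕1⊕1⊕0⊕1⊕1⊕1⊕0⊕1⊕0⊕1⊕0⊕1⊕0⊕0⊕0 = 1
s4: b4⊕b5⊕b6⊕b7⊕b12⊕b13⊕b14⊕b15⊕b20⊕b21⊕b22⊕b23⊕b28⊕b29⊕b30⊕b31 = 1⊕0⊕1⊕0⊕1⊕1⊕1⊕0⊕1⊕1⊕1⊕0⊕0⊕1⊕0⊕0 = 1
s8: b8⊕b9⊕b10⊕b11⊕b12⊕b13⊕b14⊕b15⊕b24⊕b25⊕b26⊕b27⊕b28⊕b29⊕b30⊕b31 = 0⊕0⊕1⊕1⊕1⊕1⊕1⊕0⊕1⊕1⊕1⊕0⊕0⊕1⊕0⊕0 = 1
s16: b16⊕b17⊕b18⊕b19⊕b20⊕b21⊕b22⊕b23⊕b24⊕b25⊕b26⊕b27⊕b28⊕b29⊕b30⊕b31 = 1⊕0⊕1⊕0⊕1⊕1⊕1⊕0⊕1⊕1⊕1⊕0⊕0⊕1⊕0⊕0 = 1
Syndrome (s16...s1) = 11110 → position 30.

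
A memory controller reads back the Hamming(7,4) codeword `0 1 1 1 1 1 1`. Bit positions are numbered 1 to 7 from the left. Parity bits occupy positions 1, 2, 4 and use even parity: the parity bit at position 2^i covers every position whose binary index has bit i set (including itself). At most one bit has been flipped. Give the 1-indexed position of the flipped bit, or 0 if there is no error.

s1: b1⊕b3⊕b5⊕b7 = 0⊕1⊕1⊕1 = 1
s2: b2⊕b3⊕b6⊕b7 = 1⊕1⊕1⊕1 = 0
s4: b4⊕b5⊕b6⊕b7 = 1⊕1⊕1⊕1 = 0
Syndrome (s4...s1) = 001 → position 1.

1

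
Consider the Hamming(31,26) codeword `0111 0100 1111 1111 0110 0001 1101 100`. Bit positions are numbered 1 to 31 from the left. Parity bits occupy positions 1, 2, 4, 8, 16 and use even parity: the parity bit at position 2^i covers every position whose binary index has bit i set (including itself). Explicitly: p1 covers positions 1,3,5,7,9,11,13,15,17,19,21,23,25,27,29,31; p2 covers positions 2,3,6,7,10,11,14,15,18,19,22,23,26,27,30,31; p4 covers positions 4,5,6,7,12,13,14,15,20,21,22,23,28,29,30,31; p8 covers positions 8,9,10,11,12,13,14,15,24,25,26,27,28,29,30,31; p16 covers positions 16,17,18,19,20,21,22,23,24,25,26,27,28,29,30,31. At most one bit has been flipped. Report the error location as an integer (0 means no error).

0

s1: b1⊕b3⊕b5⊕b7⊕b9⊕b11⊕b13⊕b15⊕b17⊕b19⊕b21⊕b23⊕b25⊕b27⊕b29⊕b31 = 0⊕1⊕0⊕0⊕1⊕1⊕1⊕1⊕0⊕1⊕0⊕0⊕1⊕0⊕1⊕0 = 0
s2: b2⊕b3⊕b6⊕b7⊕b10⊕b11⊕b14⊕b15⊕b18⊕b19⊕b22⊕b23⊕b26⊕b27⊕b30⊕b31 = 1⊕1⊕1⊕0⊕1⊕1⊕1⊕1⊕1⊕1⊕0⊕0⊕1⊕0⊕0⊕0 = 0
s4: b4⊕b5⊕b6⊕b7⊕b12⊕b13⊕b14⊕b15⊕b20⊕b21⊕b22⊕b23⊕b28⊕b29⊕b30⊕b31 = 1⊕0⊕1⊕0⊕1⊕1⊕1⊕1⊕0⊕0⊕0⊕0⊕1⊕1⊕0⊕0 = 0
s8: b8⊕b9⊕b10⊕b11⊕b12⊕b13⊕b14⊕b15⊕b24⊕b25⊕b26⊕b27⊕b28⊕b29⊕b30⊕b31 = 0⊕1⊕1⊕1⊕1⊕1⊕1⊕1⊕1⊕1⊕1⊕0⊕1⊕1⊕0⊕0 = 0
s16: b16⊕b17⊕b18⊕b19⊕b20⊕b21⊕b22⊕b23⊕b24⊕b25⊕b26⊕b27⊕b28⊕b29⊕b30⊕b31 = 1⊕0⊕1⊕1⊕0⊕0⊕0⊕0⊕1⊕1⊕1⊕0⊕1⊕1⊕0⊕0 = 0
Syndrome (s16...s1) = 00000 → position 0 (no error).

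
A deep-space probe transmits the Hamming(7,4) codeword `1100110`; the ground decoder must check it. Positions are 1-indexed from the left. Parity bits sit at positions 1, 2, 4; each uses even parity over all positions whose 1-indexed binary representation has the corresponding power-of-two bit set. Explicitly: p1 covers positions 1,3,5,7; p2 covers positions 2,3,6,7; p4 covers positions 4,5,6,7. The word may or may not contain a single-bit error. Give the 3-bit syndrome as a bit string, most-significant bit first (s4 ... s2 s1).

s1: b1⊕b3⊕b5⊕b7 = 1⊕0⊕1⊕0 = 0
s2: b2⊕b3⊕b6⊕b7 = 1⊕0⊕1⊕0 = 0
s4: b4⊕b5⊕b6⊕b7 = 0⊕1⊕1⊕0 = 0
Syndrome (s4...s1) = 000 → position 0 (no error).

000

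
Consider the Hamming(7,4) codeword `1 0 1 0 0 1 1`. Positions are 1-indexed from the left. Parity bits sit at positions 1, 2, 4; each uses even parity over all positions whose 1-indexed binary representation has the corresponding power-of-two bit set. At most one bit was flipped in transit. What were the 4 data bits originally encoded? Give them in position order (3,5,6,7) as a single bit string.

s1: b1⊕b3⊕b5⊕b7 = 1⊕1⊕0⊕1 = 1
s2: b2⊕b3⊕b6⊕b7 = 0⊕1⊕1⊕1 = 1
s4: b4⊕b5⊕b6⊕b7 = 0⊕0⊕1⊕1 = 0
Syndrome (s4...s1) = 011 → position 3.
Flip bit 3: corrected codeword = 1000011
Data bits at positions 3,5,6,7: 0011

0011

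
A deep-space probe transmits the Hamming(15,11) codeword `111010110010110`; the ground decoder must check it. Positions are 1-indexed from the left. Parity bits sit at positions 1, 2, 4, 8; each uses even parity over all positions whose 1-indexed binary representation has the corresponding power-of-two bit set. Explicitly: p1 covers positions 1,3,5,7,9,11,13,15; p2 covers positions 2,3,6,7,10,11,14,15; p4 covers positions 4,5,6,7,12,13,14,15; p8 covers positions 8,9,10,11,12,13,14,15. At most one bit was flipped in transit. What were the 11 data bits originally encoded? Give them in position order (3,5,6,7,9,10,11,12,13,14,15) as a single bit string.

11010010110

s1: b1⊕b3⊕b5⊕b7⊕b9⊕b11⊕b13⊕b15 = 1⊕1⊕1⊕1⊕0⊕1⊕1⊕0 = 0
s2: b2⊕b3⊕b6⊕b7⊕b10⊕b11⊕b14⊕b15 = 1⊕1⊕0⊕1⊕0⊕1⊕1⊕0 = 1
s4: b4⊕b5⊕b6⊕b7⊕b12⊕b13⊕b14⊕b15 = 0⊕1⊕0⊕1⊕0⊕1⊕1⊕0 = 0
s8: b8⊕b9⊕b10⊕b11⊕b12⊕b13⊕b14⊕b15 = 1⊕0⊕0⊕1⊕0⊕1⊕1⊕0 = 0
Syndrome (s8...s1) = 0010 → position 2.
Flip bit 2: corrected codeword = 101010110010110
Data bits at positions 3,5,6,7,9,10,11,12,13,14,15: 11010010110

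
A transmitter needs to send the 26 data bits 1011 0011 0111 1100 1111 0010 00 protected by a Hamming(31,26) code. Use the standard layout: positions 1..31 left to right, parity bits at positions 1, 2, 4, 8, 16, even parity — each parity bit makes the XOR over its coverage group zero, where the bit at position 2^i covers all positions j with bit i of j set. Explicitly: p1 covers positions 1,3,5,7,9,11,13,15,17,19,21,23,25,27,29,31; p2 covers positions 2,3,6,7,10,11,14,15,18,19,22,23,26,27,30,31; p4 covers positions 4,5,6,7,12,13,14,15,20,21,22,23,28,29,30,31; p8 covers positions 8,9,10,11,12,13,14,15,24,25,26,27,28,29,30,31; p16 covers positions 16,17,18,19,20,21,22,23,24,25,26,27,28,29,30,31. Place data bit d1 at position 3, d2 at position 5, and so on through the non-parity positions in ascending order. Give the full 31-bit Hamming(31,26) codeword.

Place data bits at non-power-of-two positions: b3=1, b5=0, b6=1, b7=1, b9=0, b10=0, b11=1, b12=1, b13=0, b14=1, b15=1, b17=1, b18=1, b19=1, b20=0, b21=0, b22=1, b23=1, b24=1, b25=1, b26=0, b27=0, b28=1, b29=0, b30=0, b31=0.
p1 = XOR of data positions {3,5,7,9,11,13,15,17,19,21,23,25,27,29,31} = 1⊕0⊕1⊕0⊕1⊕0⊕1⊕1⊕1⊕0⊕1⊕1⊕0⊕0⊕0 = 0
p2 = XOR of data positions {3,6,7,10,11,14,15,18,19,22,23,26,27,30,31} = 1⊕1⊕1⊕0⊕1⊕1⊕1⊕1⊕1⊕1⊕1⊕0⊕0⊕0⊕0 = 0
p4 = XOR of data positions {5,6,7,12,13,14,15,20,21,22,23,28,29,30,31} = 0⊕1⊕1⊕1⊕0⊕1⊕1⊕0⊕0⊕1⊕1⊕1⊕0⊕0⊕0 = 0
p8 = XOR of data positions {9,10,11,12,13,14,15,24,25,26,27,28,29,30,31} = 0⊕0⊕1⊕1⊕0⊕1⊕1⊕1⊕1⊕0⊕0⊕1⊕0⊕0⊕0 = 1
p16 = XOR of data positions {17,18,19,20,21,22,23,24,25,26,27,28,29,30,31} = 1⊕1⊕1⊕0⊕0⊕1⊕1⊕1⊕1⊕0⊕0⊕1⊕0⊕0⊕0 = 0
Codeword b1..b31 = 0010011100110110111001111001000

0010011100110110111001111001000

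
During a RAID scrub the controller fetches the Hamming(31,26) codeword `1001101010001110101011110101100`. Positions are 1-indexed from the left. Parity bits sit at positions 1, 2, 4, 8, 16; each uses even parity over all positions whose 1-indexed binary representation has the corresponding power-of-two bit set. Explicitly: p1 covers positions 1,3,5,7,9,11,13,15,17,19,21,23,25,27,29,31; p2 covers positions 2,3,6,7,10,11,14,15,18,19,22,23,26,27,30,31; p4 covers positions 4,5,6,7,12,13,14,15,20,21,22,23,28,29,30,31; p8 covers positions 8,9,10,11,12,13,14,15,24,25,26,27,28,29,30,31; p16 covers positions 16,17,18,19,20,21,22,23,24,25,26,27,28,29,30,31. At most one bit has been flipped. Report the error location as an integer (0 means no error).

s1: b1⊕b3⊕b5⊕b7⊕b9⊕b11⊕b13⊕b15⊕b17⊕b19⊕b21⊕b23⊕b25⊕b27⊕b29⊕b31 = 1⊕0⊕1⊕1⊕1⊕0⊕1⊕1⊕1⊕1⊕1⊕1⊕0⊕0⊕1⊕0 = 1
s2: b2⊕b3⊕b6⊕b7⊕b10⊕b11⊕b14⊕b15⊕b18⊕b19⊕b22⊕b23⊕b26⊕b27⊕b30⊕b31 = 0⊕0⊕0⊕1⊕0⊕0⊕1⊕1⊕0⊕1⊕1⊕1⊕1⊕0⊕0⊕0 = 1
s4: b4⊕b5⊕b6⊕b7⊕b12⊕b13⊕b14⊕b15⊕b20⊕b21⊕b22⊕b23⊕b28⊕b29⊕b30⊕b31 = 1⊕1⊕0⊕1⊕0⊕1⊕1⊕1⊕0⊕1⊕1⊕1⊕1⊕1⊕0⊕0 = 1
s8: b8⊕b9⊕b10⊕b11⊕b12⊕b13⊕b14⊕b15⊕b24⊕b25⊕b26⊕b27⊕b28⊕b29⊕b30⊕b31 = 0⊕1⊕0⊕0⊕0⊕1⊕1⊕1⊕1⊕0⊕1⊕0⊕1⊕1⊕0⊕0 = 0
s16: b16⊕b17⊕b18⊕b19⊕b20⊕b21⊕b22⊕b23⊕b24⊕b25⊕b26⊕b27⊕b28⊕b29⊕b30⊕b31 = 0⊕1⊕0⊕1⊕0⊕1⊕1⊕1⊕1⊕0⊕1⊕0⊕1⊕1⊕0⊕0 = 1
Syndrome (s16...s1) = 10111 → position 23.

23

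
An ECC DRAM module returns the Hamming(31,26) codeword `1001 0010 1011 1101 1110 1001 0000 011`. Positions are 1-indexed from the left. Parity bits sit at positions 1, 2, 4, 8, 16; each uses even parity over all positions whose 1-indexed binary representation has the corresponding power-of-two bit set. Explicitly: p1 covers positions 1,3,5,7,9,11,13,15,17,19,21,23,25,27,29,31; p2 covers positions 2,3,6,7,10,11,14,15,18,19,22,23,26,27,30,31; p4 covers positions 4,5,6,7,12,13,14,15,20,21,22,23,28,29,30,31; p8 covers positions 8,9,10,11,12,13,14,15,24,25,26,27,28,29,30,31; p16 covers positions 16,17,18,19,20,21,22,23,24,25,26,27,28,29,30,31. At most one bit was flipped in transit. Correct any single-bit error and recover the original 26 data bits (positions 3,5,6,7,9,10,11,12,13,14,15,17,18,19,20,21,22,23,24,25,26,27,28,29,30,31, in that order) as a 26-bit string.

s1: b1⊕b3⊕b5⊕b7⊕b9⊕b11⊕b13⊕b15⊕b17⊕b19⊕b21⊕b23⊕b25⊕b27⊕b29⊕b31 = 1⊕0⊕0⊕1⊕1⊕1⊕1⊕0⊕1⊕1⊕1⊕0⊕0⊕0⊕0⊕1 = 1
s2: b2⊕b3⊕b6⊕b7⊕b10⊕b11⊕b14⊕b15⊕b18⊕b19⊕b22⊕b23⊕b26⊕b27⊕b30⊕b31 = 0⊕0⊕0⊕1⊕0⊕1⊕1⊕0⊕1⊕1⊕0⊕0⊕0⊕0⊕1⊕1 = 1
s4: b4⊕b5⊕b6⊕b7⊕b12⊕b13⊕b14⊕b15⊕b20⊕b21⊕b22⊕b23⊕b28⊕b29⊕b30⊕b31 = 1⊕0⊕0⊕1⊕1⊕1⊕1⊕0⊕0⊕1⊕0⊕0⊕0⊕0⊕1⊕1 = 0
s8: b8⊕b9⊕b10⊕b11⊕b12⊕b13⊕b14⊕b15⊕b24⊕b25⊕b26⊕b27⊕b28⊕b29⊕b30⊕b31 = 0⊕1⊕0⊕1⊕1⊕1⊕1⊕0⊕1⊕0⊕0⊕0⊕0⊕0⊕1⊕1 = 0
s16: b16⊕b17⊕b18⊕b19⊕b20⊕b21⊕b22⊕b23⊕b24⊕b25⊕b26⊕b27⊕b28⊕b29⊕b30⊕b31 = 1⊕1⊕1⊕1⊕0⊕1⊕0⊕0⊕1⊕0⊕0⊕0⊕0⊕0⊕1⊕1 = 0
Syndrome (s16...s1) = 00011 → position 3.
Flip bit 3: corrected codeword = 1011001010111101111010010000011
Data bits at positions 3,5,6,7,9,10,11,12,13,14,15,17,18,19,20,21,22,23,24,25,26,27,28,29,30,31: 10011011110111010010000011

10011011110111010010000011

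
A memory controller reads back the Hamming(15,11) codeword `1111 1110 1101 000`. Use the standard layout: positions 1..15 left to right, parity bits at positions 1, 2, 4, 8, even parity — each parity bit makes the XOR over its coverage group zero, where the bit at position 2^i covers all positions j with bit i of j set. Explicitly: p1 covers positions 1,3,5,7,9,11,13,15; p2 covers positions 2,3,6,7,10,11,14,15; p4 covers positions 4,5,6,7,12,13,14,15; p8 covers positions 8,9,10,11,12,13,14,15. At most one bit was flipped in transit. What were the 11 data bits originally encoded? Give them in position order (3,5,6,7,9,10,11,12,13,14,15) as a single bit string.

s1: b1⊕b3⊕b5⊕b7⊕b9⊕b11⊕b13⊕b15 = 1⊕1⊕1⊕1⊕1⊕0⊕0⊕0 = 1
s2: b2⊕b3⊕b6⊕b7⊕b10⊕b11⊕b14⊕b15 = 1⊕1⊕1⊕1⊕1⊕0⊕0⊕0 = 1
s4: b4⊕b5⊕b6⊕b7⊕b12⊕b13⊕b14⊕b15 = 1⊕1⊕1⊕1⊕1⊕0⊕0⊕0 = 1
s8: b8⊕b9⊕b10⊕b11⊕b12⊕b13⊕b14⊕b15 = 0⊕1⊕1⊕0⊕1⊕0⊕0⊕0 = 1
Syndrome (s8...s1) = 1111 → position 15.
Flip bit 15: corrected codeword = 111111101101001
Data bits at positions 3,5,6,7,9,10,11,12,13,14,15: 11111101001

11111101001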